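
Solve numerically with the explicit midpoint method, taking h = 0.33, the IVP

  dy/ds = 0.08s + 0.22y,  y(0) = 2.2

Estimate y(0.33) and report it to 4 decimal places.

2.3699

Midpoint: k1 = f(s_n, y_n); k2 = f(s_n + h/2, y_n + (h/2)·k1); y_{n+1} = y_n + h·k2.
s=0.000000, y=2.200000:
  k1 = f(0.000000, 2.200000) = 0.484000
  k2 = f(0.165000, 2.279860) = 0.514769
  y ← 2.200000 + 0.33·0.514769 = 2.369874
y(0.33) ≈ 2.3699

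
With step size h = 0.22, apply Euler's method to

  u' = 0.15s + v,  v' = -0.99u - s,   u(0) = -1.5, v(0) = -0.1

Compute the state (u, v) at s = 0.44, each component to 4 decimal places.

-1.4649, 0.5098

Euler on (u,v): u_{n+1} = u_n + h·u', v_{n+1} = v_n + h·v'.
0.000000: (-1.500000, -0.100000); f=(-0.100000, 1.485000) → (-1.522000, 0.226700)
0.220000: (-1.522000, 0.226700); f=(0.259700, 1.286780) → (-1.464866, 0.509792)
(u(0.44), v(0.44)) ≈ (-1.4649, 0.5098)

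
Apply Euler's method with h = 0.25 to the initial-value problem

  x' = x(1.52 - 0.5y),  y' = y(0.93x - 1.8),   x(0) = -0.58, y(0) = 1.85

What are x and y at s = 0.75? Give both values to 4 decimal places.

Euler on (x,y): x_{n+1} = x_n + h·x', y_{n+1} = y_n + h·y'.
0.000000: (-0.580000, 1.850000); f=(-0.345100, -4.327890) → (-0.666275, 0.768028)
0.250000: (-0.666275, 0.768028); f=(-0.756879, -1.858347) → (-0.855495, 0.303441)
0.500000: (-0.855495, 0.303441); f=(-1.170556, -0.787614) → (-1.148134, 0.106537)
(x(0.75), y(0.75)) ≈ (-1.1481, 0.1065)

-1.1481, 0.1065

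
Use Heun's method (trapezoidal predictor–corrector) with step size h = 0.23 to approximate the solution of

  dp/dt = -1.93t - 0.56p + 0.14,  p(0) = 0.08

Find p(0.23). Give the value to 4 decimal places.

0.0494

Heun: k1 = f(t_n, p_n); k2 = f(t_n + h, p_n + h·k1); p_{n+1} = p_n + (h/2)·(k1 + k2).
t=0.000000, p=0.080000:
  k1 = f(0.000000, 0.080000) = 0.095200
  k2 = f(0.230000, 0.101896) = -0.360962
  p ← 0.080000 + (0.23/2)·(0.095200 + (-0.360962)) = 0.049437
p(0.23) ≈ 0.0494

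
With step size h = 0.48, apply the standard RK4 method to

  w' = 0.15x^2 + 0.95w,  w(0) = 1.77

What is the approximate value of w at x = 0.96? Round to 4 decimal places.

4.4615

RK4: k1 = f(x_n, w_n); k2 = f(x_n + h/2, w_n + (h/2)·k1); k3 = f(x_n + h/2, w_n + (h/2)·k2); k4 = f(x_n + h, w_n + h·k3); w_{n+1} = w_n + (h/6)·(k1 + 2k2 + 2k3 + k4).
x=0.000000, w=1.770000:
  k1 = f(0.000000, 1.770000) = 1.681500
  k2 = f(0.240000, 2.173560) = 2.073522
  k3 = f(0.240000, 2.267645) = 2.162903
  k4 = f(0.480000, 2.808193) = 2.702344
  w ← 1.770000 + (0.48/6)·(k1 + 2k2 + 2k3 + k4) = 2.798536
x=0.480000, w=2.798536:
  k1 = f(0.480000, 2.798536) = 2.693169
  k2 = f(0.720000, 3.444896) = 3.350411
  k3 = f(0.720000, 3.602634) = 3.500262
  k4 = f(0.960000, 4.478661) = 4.392968
  w ← 2.798536 + (0.48/6)·(k1 + 2k2 + 2k3 + k4) = 4.461534
w(0.96) ≈ 4.4615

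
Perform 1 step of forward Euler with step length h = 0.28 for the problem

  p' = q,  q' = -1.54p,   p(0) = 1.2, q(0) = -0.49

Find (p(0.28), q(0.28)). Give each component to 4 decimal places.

Euler on (p,q): p_{n+1} = p_n + h·p', q_{n+1} = q_n + h·q'.
0.000000: (1.200000, -0.490000); f=(-0.490000, -1.848000) → (1.062800, -1.007440)
(p(0.28), q(0.28)) ≈ (1.0628, -1.0074)

1.0628, -1.0074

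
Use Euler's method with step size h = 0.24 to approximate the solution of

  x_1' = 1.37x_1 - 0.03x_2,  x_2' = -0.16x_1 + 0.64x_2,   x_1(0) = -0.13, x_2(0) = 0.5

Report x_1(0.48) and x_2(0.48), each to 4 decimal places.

-0.2385, 0.6779

Euler on (x_1,x_2): x_1_{n+1} = x_1_n + h·x_1', x_2_{n+1} = x_2_n + h·x_2'.
0.000000: (-0.130000, 0.500000); f=(-0.193100, 0.340800) → (-0.176344, 0.581792)
0.240000: (-0.176344, 0.581792); f=(-0.259045, 0.400562) → (-0.238515, 0.677927)
(x_1(0.48), x_2(0.48)) ≈ (-0.2385, 0.6779)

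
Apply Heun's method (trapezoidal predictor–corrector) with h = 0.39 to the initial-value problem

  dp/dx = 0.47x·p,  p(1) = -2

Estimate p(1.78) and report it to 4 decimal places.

Heun: k1 = f(x_n, p_n); k2 = f(x_n + h, p_n + h·k1); p_{n+1} = p_n + (h/2)·(k1 + k2).
x=1.000000, p=-2.000000:
  k1 = f(1.000000, -2.000000) = -0.940000
  k2 = f(1.390000, -2.366600) = -1.546100
  p ← -2.000000 + (0.39/2)·(-0.940000 + (-1.546100)) = -2.484789
x=1.390000, p=-2.484789:
  k1 = f(1.390000, -2.484789) = -1.623313
  k2 = f(1.780000, -3.117882) = -2.608420
  p ← -2.484789 + (0.39/2)·(-1.623313 + (-2.608420)) = -3.309977
p(1.78) ≈ -3.3100

-3.3100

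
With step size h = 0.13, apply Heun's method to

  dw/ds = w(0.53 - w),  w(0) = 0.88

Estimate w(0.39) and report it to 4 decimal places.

Heun: k1 = f(s_n, w_n); k2 = f(s_n + h, w_n + h·k1); w_{n+1} = w_n + (h/2)·(k1 + k2).
s=0.000000, w=0.880000:
  k1 = f(0.000000, 0.880000) = -0.308000
  k2 = f(0.130000, 0.839960) = -0.260354
  w ← 0.880000 + (0.13/2)·(-0.308000 + (-0.260354)) = 0.843057
s=0.130000, w=0.843057:
  k1 = f(0.130000, 0.843057) = -0.263925
  k2 = f(0.260000, 0.808747) = -0.225436
  w ← 0.843057 + (0.13/2)·(-0.263925 + (-0.225436)) = 0.811249
s=0.260000, w=0.811249:
  k1 = f(0.260000, 0.811249) = -0.228162
  k2 = f(0.390000, 0.781587) = -0.196638
  w ← 0.811249 + (0.13/2)·(-0.228162 + (-0.196638)) = 0.783637
w(0.39) ≈ 0.7836

0.7836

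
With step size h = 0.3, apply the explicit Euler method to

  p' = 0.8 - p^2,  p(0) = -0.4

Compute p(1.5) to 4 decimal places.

0.6500

Euler: p_{n+1} = p_n + h·f(s_n, p_n).
s=0.000000, p=-0.400000: f=0.640000 → p ← -0.400000 + 0.3·0.640000 = -0.208000
s=0.300000, p=-0.208000: f=0.756736 → p ← -0.208000 + 0.3·0.756736 = 0.019021
s=0.600000, p=0.019021: f=0.799638 → p ← 0.019021 + 0.3·0.799638 = 0.258912
s=0.900000, p=0.258912: f=0.732964 → p ← 0.258912 + 0.3·0.732964 = 0.478802
s=1.200000, p=0.478802: f=0.570749 → p ← 0.478802 + 0.3·0.570749 = 0.650026
p(1.5) ≈ 0.6500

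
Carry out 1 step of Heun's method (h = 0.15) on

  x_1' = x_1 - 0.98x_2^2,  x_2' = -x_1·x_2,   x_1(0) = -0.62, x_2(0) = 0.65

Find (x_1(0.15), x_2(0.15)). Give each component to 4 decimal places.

Heun on (x_1,x_2): k1 = f(s_n, state_n); k2 = f(s_n + h, state_n + h·k1); state_{n+1} = state_n + (h/2)·(k1 + k2).
0.000000: (-0.620000, 0.650000)
  k1 = (-1.034050, 0.403000)
  predictor → (-0.775108, 0.710450)
  k2 = (-1.269752, 0.550675)
  → (-0.792785, 0.721526)
(x_1(0.15), x_2(0.15)) ≈ (-0.7928, 0.7215)

-0.7928, 0.7215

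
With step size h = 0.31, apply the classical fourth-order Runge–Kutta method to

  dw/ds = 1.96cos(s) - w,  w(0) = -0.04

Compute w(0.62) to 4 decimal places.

0.8182

RK4: k1 = f(s_n, w_n); k2 = f(s_n + h/2, w_n + (h/2)·k1); k3 = f(s_n + h/2, w_n + (h/2)·k2); k4 = f(s_n + h, w_n + h·k3); w_{n+1} = w_n + (h/6)·(k1 + 2k2 + 2k3 + k4).
s=0.000000, w=-0.040000:
  k1 = f(0.000000, -0.040000) = 2.000000
  k2 = f(0.155000, 0.270000) = 1.666503
  k3 = f(0.155000, 0.218308) = 1.718195
  k4 = f(0.310000, 0.492640) = 1.373933
  w ← -0.040000 + (0.31/6)·(k1 + 2k2 + 2k3 + k4) = 0.484072
s=0.310000, w=0.484072:
  k1 = f(0.310000, 0.484072) = 1.382502
  k2 = f(0.465000, 0.698360) = 1.053531
  k3 = f(0.465000, 0.647369) = 1.104521
  k4 = f(0.620000, 0.826473) = 0.768728
  w ← 0.484072 + (0.31/6)·(k1 + 2k2 + 2k3 + k4) = 0.818218
w(0.62) ≈ 0.8182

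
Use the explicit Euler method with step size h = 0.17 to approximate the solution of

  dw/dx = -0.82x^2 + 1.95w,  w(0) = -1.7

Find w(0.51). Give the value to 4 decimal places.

Euler: w_{n+1} = w_n + h·f(x_n, w_n).
x=0.000000, w=-1.700000: f=-3.315000 → w ← -1.700000 + 0.17·(-3.315000) = -2.263550
x=0.170000, w=-2.263550: f=-4.437621 → w ← -2.263550 + 0.17·(-4.437621) = -3.017945
x=0.340000, w=-3.017945: f=-5.979786 → w ← -3.017945 + 0.17·(-5.979786) = -4.034509
w(0.51) ≈ -4.0345

-4.0345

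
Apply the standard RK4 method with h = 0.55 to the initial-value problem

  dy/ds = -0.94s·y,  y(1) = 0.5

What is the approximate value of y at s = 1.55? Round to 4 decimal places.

RK4: k1 = f(s_n, y_n); k2 = f(s_n + h/2, y_n + (h/2)·k1); k3 = f(s_n + h/2, y_n + (h/2)·k2); k4 = f(s_n + h, y_n + h·k3); y_{n+1} = y_n + (h/6)·(k1 + 2k2 + 2k3 + k4).
s=1.000000, y=0.500000:
  k1 = f(1.000000, 0.500000) = -0.470000
  k2 = f(1.275000, 0.370750) = -0.444344
  k3 = f(1.275000, 0.377805) = -0.452800
  k4 = f(1.550000, 0.250960) = -0.365649
  y ← 0.500000 + (0.55/6)·(k1 + 2k2 + 2k3 + k4) = 0.258923
y(1.55) ≈ 0.2589

0.2589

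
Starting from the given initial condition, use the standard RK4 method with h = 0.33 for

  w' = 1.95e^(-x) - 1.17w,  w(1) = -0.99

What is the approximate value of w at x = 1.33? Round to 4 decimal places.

RK4: k1 = f(x_n, w_n); k2 = f(x_n + h/2, w_n + (h/2)·k1); k3 = f(x_n + h/2, w_n + (h/2)·k2); k4 = f(x_n + h, w_n + h·k3); w_{n+1} = w_n + (h/6)·(k1 + 2k2 + 2k3 + k4).
x=1.000000, w=-0.990000:
  k1 = f(1.000000, -0.990000) = 1.875665
  k2 = f(1.165000, -0.680515) = 1.404452
  k3 = f(1.165000, -0.758265) = 1.495420
  k4 = f(1.330000, -0.496511) = 1.096649
  w ← -0.990000 + (0.33/6)·(k1 + 2k2 + 2k3 + k4) = -0.507537
w(1.33) ≈ -0.5075

-0.5075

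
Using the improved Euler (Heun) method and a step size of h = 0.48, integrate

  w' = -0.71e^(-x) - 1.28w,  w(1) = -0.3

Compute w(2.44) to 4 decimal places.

-0.1241

Heun: k1 = f(x_n, w_n); k2 = f(x_n + h, w_n + h·k1); w_{n+1} = w_n + (h/2)·(k1 + k2).
x=1.000000, w=-0.300000:
  k1 = f(1.000000, -0.300000) = 0.122806
  k2 = f(1.480000, -0.241053) = 0.146925
  w ← -0.300000 + (0.48/2)·(0.122806 + 0.146925) = -0.235265
x=1.480000, w=-0.235265:
  k1 = f(1.480000, -0.235265) = 0.139516
  k2 = f(1.960000, -0.168297) = 0.115411
  w ← -0.235265 + (0.48/2)·(0.139516 + 0.115411) = -0.174082
x=1.960000, w=-0.174082:
  k1 = f(1.960000, -0.174082) = 0.122816
  k2 = f(2.440000, -0.115131) = 0.085483
  w ← -0.174082 + (0.48/2)·(0.122816 + 0.085483) = -0.124090
w(2.44) ≈ -0.1241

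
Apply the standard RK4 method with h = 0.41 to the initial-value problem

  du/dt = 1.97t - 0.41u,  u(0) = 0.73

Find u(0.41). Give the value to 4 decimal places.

0.7737

RK4: k1 = f(t_n, u_n); k2 = f(t_n + h/2, u_n + (h/2)·k1); k3 = f(t_n + h/2, u_n + (h/2)·k2); k4 = f(t_n + h, u_n + h·k3); u_{n+1} = u_n + (h/6)·(k1 + 2k2 + 2k3 + k4).
t=0.000000, u=0.730000:
  k1 = f(0.000000, 0.730000) = -0.299300
  k2 = f(0.205000, 0.668643) = 0.129706
  k3 = f(0.205000, 0.756590) = 0.093648
  k4 = f(0.410000, 0.768396) = 0.492658
  u ← 0.730000 + (0.41/6)·(k1 + 2k2 + 2k3 + k4) = 0.773738
u(0.41) ≈ 0.7737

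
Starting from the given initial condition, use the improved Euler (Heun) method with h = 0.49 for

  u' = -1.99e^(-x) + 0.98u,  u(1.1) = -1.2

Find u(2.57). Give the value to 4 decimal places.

Heun: k1 = f(x_n, u_n); k2 = f(x_n + h, u_n + h·k1); u_{n+1} = u_n + (h/2)·(k1 + k2).
x=1.100000, u=-1.200000:
  k1 = f(1.100000, -1.200000) = -1.838413
  k2 = f(1.590000, -2.100823) = -2.464618
  u ← -1.200000 + (0.49/2)·(-1.838413 + (-2.464618)) = -2.254243
x=1.590000, u=-2.254243:
  k1 = f(1.590000, -2.254243) = -2.614970
  k2 = f(2.080000, -3.535578) = -3.713478
  u ← -2.254243 + (0.49/2)·(-2.614970 + (-3.713478)) = -3.804712
x=2.080000, u=-3.804712:
  k1 = f(2.080000, -3.804712) = -3.977229
  k2 = f(2.570000, -5.753555) = -5.790789
  u ← -3.804712 + (0.49/2)·(-3.977229 + (-5.790789)) = -6.197877
u(2.57) ≈ -6.1979

-6.1979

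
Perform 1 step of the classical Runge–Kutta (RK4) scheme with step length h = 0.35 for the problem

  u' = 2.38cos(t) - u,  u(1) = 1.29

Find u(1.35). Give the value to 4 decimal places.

RK4: k1 = f(t_n, u_n); k2 = f(t_n + h/2, u_n + (h/2)·k1); k3 = f(t_n + h/2, u_n + (h/2)·k2); k4 = f(t_n + h, u_n + h·k3); u_{n+1} = u_n + (h/6)·(k1 + 2k2 + 2k3 + k4).
t=1.000000, u=1.290000:
  k1 = f(1.000000, 1.290000) = -0.004081
  k2 = f(1.175000, 1.289286) = -0.371693
  k3 = f(1.175000, 1.224954) = -0.307361
  k4 = f(1.350000, 1.182424) = -0.661188
  u ← 1.290000 + (0.35/6)·(k1 + 2k2 + 2k3 + k4) = 1.171970
u(1.35) ≈ 1.1720

1.1720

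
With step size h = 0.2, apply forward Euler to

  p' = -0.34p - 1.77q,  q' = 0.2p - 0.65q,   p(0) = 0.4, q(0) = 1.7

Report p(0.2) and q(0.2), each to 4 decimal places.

-0.2290, 1.4950

Euler on (p,q): p_{n+1} = p_n + h·p', q_{n+1} = q_n + h·q'.
0.000000: (0.400000, 1.700000); f=(-3.145000, -1.025000) → (-0.229000, 1.495000)
(p(0.2), q(0.2)) ≈ (-0.2290, 1.4950)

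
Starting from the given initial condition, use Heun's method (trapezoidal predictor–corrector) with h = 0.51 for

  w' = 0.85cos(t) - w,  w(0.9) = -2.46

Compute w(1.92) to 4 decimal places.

-0.9405

Heun: k1 = f(t_n, w_n); k2 = f(t_n + h, w_n + h·k1); w_{n+1} = w_n + (h/2)·(k1 + k2).
t=0.900000, w=-2.460000:
  k1 = f(0.900000, -2.460000) = 2.988368
  k2 = f(1.410000, -0.935932) = 1.072021
  w ← -2.460000 + (0.51/2)·(2.988368 + 1.072021) = -1.424601
t=1.410000, w=-1.424601:
  k1 = f(1.410000, -1.424601) = 1.560689
  k2 = f(1.920000, -0.628649) = 0.337822
  w ← -1.424601 + (0.51/2)·(1.560689 + 0.337822) = -0.940480
w(1.92) ≈ -0.9405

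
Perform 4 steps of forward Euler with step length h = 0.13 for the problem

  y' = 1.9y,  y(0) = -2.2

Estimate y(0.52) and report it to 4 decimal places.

-5.3197

Euler: y_{n+1} = y_n + h·f(t_n, y_n).
t=0.000000, y=-2.200000: f=-4.180000 → y ← -2.200000 + 0.13·(-4.180000) = -2.743400
t=0.130000, y=-2.743400: f=-5.212460 → y ← -2.743400 + 0.13·(-5.212460) = -3.421020
t=0.260000, y=-3.421020: f=-6.499938 → y ← -3.421020 + 0.13·(-6.499938) = -4.266012
t=0.390000, y=-4.266012: f=-8.105422 → y ← -4.266012 + 0.13·(-8.105422) = -5.319717
y(0.52) ≈ -5.3197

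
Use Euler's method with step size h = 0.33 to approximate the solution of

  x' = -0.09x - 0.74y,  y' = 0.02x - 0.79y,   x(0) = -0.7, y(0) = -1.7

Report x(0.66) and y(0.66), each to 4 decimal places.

0.0518, -0.9343

Euler on (x,y): x_{n+1} = x_n + h·x', y_{n+1} = y_n + h·y'.
0.000000: (-0.700000, -1.700000); f=(1.321000, 1.329000) → (-0.264070, -1.261430)
0.330000: (-0.264070, -1.261430); f=(0.957224, 0.991248) → (0.051814, -0.934318)
(x(0.66), y(0.66)) ≈ (0.0518, -0.9343)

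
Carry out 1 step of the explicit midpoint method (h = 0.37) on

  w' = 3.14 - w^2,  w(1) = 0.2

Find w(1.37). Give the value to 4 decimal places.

Midpoint: k1 = f(s_n, w_n); k2 = f(s_n + h/2, w_n + (h/2)·k1); w_{n+1} = w_n + h·k2.
s=1.000000, w=0.200000:
  k1 = f(1.000000, 0.200000) = 3.100000
  k2 = f(1.185000, 0.773500) = 2.541698
  w ← 0.200000 + 0.37·2.541698 = 1.140428
w(1.37) ≈ 1.1404

1.1404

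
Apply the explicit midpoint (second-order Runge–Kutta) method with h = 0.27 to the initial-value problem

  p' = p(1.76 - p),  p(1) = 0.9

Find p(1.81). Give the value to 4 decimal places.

1.4306

Midpoint: k1 = f(t_n, p_n); k2 = f(t_n + h/2, p_n + (h/2)·k1); p_{n+1} = p_n + h·k2.
t=1.000000, p=0.900000:
  k1 = f(1.000000, 0.900000) = 0.774000
  k2 = f(1.135000, 1.004490) = 0.758902
  p ← 0.900000 + 0.27·0.758902 = 1.104904
t=1.270000, p=1.104904:
  k1 = f(1.270000, 1.104904) = 0.723818
  k2 = f(1.405000, 1.202619) = 0.670317
  p ← 1.104904 + 0.27·0.670317 = 1.285889
t=1.540000, p=1.285889:
  k1 = f(1.540000, 1.285889) = 0.609654
  k2 = f(1.675000, 1.368192) = 0.536068
  p ← 1.285889 + 0.27·0.536068 = 1.430628
p(1.81) ≈ 1.4306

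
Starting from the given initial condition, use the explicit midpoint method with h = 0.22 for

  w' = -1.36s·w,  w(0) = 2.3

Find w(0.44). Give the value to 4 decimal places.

2.0119

Midpoint: k1 = f(s_n, w_n); k2 = f(s_n + h/2, w_n + (h/2)·k1); w_{n+1} = w_n + h·k2.
s=0.000000, w=2.300000:
  k1 = f(0.000000, 2.300000) = 0.000000
  k2 = f(0.110000, 2.300000) = -0.344080
  w ← 2.300000 + 0.22·(-0.344080) = 2.224302
s=0.220000, w=2.224302:
  k1 = f(0.220000, 2.224302) = -0.665511
  k2 = f(0.330000, 2.151096) = -0.965412
  w ← 2.224302 + 0.22·(-0.965412) = 2.011912
w(0.44) ≈ 2.0119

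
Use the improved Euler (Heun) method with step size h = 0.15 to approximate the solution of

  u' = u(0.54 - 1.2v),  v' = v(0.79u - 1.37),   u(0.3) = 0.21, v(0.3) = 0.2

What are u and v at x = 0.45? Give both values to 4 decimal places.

Heun on (u,v): k1 = f(x_n, state_n); k2 = f(x_n + h, state_n + h·k1); state_{n+1} = state_n + (h/2)·(k1 + k2).
0.300000: (0.210000, 0.200000)
  k1 = (0.063000, -0.240820)
  predictor → (0.219450, 0.163877)
  k2 = (0.075348, -0.196101)
  → (0.220376, 0.167231)
(u(0.45), v(0.45)) ≈ (0.2204, 0.1672)

0.2204, 0.1672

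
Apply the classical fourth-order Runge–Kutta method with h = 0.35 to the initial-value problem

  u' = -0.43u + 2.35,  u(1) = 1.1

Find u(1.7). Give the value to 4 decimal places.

RK4: k1 = f(t_n, u_n); k2 = f(t_n + h/2, u_n + (h/2)·k1); k3 = f(t_n + h/2, u_n + (h/2)·k2); k4 = f(t_n + h, u_n + h·k3); u_{n+1} = u_n + (h/6)·(k1 + 2k2 + 2k3 + k4).
t=1.000000, u=1.100000:
  k1 = f(1.000000, 1.100000) = 1.877000
  k2 = f(1.175000, 1.428475) = 1.735756
  k3 = f(1.175000, 1.403757) = 1.746384
  k4 = f(1.350000, 1.711235) = 1.614169
  u ← 1.100000 + (0.35/6)·(k1 + 2k2 + 2k3 + k4) = 1.709901
t=1.350000, u=1.709901:
  k1 = f(1.350000, 1.709901) = 1.614742
  k2 = f(1.525000, 1.992481) = 1.493233
  k3 = f(1.525000, 1.971217) = 1.502377
  k4 = f(1.700000, 2.235733) = 1.388635
  u ← 1.709901 + (0.35/6)·(k1 + 2k2 + 2k3 + k4) = 2.234586
u(1.7) ≈ 2.2346

2.2346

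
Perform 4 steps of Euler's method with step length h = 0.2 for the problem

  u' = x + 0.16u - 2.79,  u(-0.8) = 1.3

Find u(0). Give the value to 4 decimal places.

Euler: u_{n+1} = u_n + h·f(x_n, u_n).
x=-0.800000, u=1.300000: f=-3.382000 → u ← 1.300000 + 0.2·(-3.382000) = 0.623600
x=-0.600000, u=0.623600: f=-3.290224 → u ← 0.623600 + 0.2·(-3.290224) = -0.034445
x=-0.400000, u=-0.034445: f=-3.195511 → u ← -0.034445 + 0.2·(-3.195511) = -0.673547
x=-0.200000, u=-0.673547: f=-3.097768 → u ← -0.673547 + 0.2·(-3.097768) = -1.293101
u(0) ≈ -1.2931

-1.2931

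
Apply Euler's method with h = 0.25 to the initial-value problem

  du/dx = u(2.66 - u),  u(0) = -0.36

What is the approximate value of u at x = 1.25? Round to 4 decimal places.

-14.6160

Euler: u_{n+1} = u_n + h·f(x_n, u_n).
x=0.000000, u=-0.360000: f=-1.087200 → u ← -0.360000 + 0.25·(-1.087200) = -0.631800
x=0.250000, u=-0.631800: f=-2.079759 → u ← -0.631800 + 0.25·(-2.079759) = -1.151740
x=0.500000, u=-1.151740: f=-4.390132 → u ← -1.151740 + 0.25·(-4.390132) = -2.249273
x=0.750000, u=-2.249273: f=-11.042295 → u ← -2.249273 + 0.25·(-11.042295) = -5.009847
x=1.000000, u=-5.009847: f=-38.424755 → u ← -5.009847 + 0.25·(-38.424755) = -14.616035
u(1.25) ≈ -14.6160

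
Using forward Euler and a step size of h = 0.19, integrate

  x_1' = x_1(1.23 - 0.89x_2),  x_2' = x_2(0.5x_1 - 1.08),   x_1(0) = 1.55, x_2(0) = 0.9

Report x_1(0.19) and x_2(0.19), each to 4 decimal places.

Euler on (x_1,x_2): x_1_{n+1} = x_1_n + h·x_1', x_2_{n+1} = x_2_n + h·x_2'.
0.000000: (1.550000, 0.900000); f=(0.664950, -0.274500) → (1.676341, 0.847845)
(x_1(0.19), x_2(0.19)) ≈ (1.6763, 0.8478)

1.6763, 0.8478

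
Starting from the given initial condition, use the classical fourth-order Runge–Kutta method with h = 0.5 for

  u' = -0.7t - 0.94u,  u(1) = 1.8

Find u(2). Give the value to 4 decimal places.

RK4: k1 = f(t_n, u_n); k2 = f(t_n + h/2, u_n + (h/2)·k1); k3 = f(t_n + h/2, u_n + (h/2)·k2); k4 = f(t_n + h, u_n + h·k3); u_{n+1} = u_n + (h/6)·(k1 + 2k2 + 2k3 + k4).
t=1.000000, u=1.800000:
  k1 = f(1.000000, 1.800000) = -2.392000
  k2 = f(1.250000, 1.202000) = -2.004880
  k3 = f(1.250000, 1.298780) = -2.095853
  k4 = f(1.500000, 0.752073) = -1.756949
  u ← 1.800000 + (0.5/6)·(k1 + 2k2 + 2k3 + k4) = 0.770799
t=1.500000, u=0.770799:
  k1 = f(1.500000, 0.770799) = -1.774551
  k2 = f(1.750000, 0.327161) = -1.532531
  k3 = f(1.750000, 0.387666) = -1.589406
  k4 = f(2.000000, -0.023904) = -1.377530
  u ← 0.770799 + (0.5/6)·(k1 + 2k2 + 2k3 + k4) = -0.012198
u(2) ≈ -0.0122

-0.0122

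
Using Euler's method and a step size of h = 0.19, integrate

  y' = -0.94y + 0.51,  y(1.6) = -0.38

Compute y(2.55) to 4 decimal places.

Euler: y_{n+1} = y_n + h·f(x_n, y_n).
x=1.600000, y=-0.380000: f=0.867200 → y ← -0.380000 + 0.19·0.867200 = -0.215232
x=1.790000, y=-0.215232: f=0.712318 → y ← -0.215232 + 0.19·0.712318 = -0.079892
x=1.980000, y=-0.079892: f=0.585098 → y ← -0.079892 + 0.19·0.585098 = 0.031277
x=2.170000, y=0.031277: f=0.480600 → y ← 0.031277 + 0.19·0.480600 = 0.122591
x=2.360000, y=0.122591: f=0.394764 → y ← 0.122591 + 0.19·0.394764 = 0.197596
y(2.55) ≈ 0.1976

0.1976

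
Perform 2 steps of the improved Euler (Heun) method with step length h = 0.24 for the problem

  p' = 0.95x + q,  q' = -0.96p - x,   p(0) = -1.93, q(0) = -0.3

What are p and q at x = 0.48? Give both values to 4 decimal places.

-1.7632, 0.4707

Heun on (p,q): k1 = f(x_n, state_n); k2 = f(x_n + h, state_n + h·k1); state_{n+1} = state_n + (h/2)·(k1 + k2).
0.000000: (-1.930000, -0.300000)
  k1 = (-0.300000, 1.852800)
  predictor → (-2.002000, 0.144672)
  k2 = (0.372672, 1.681920)
  → (-1.921279, 0.124166)
0.240000: (-1.921279, 0.124166)
  k1 = (0.352166, 1.604428)
  predictor → (-1.836759, 0.509229)
  k2 = (0.965229, 1.283289)
  → (-1.763192, 0.470692)
(p(0.48), q(0.48)) ≈ (-1.7632, 0.4707)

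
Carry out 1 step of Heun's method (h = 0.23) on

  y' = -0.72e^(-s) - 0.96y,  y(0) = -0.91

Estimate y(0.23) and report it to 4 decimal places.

-0.8616

Heun: k1 = f(s_n, y_n); k2 = f(s_n + h, y_n + h·k1); y_{n+1} = y_n + (h/2)·(k1 + k2).
s=0.000000, y=-0.910000:
  k1 = f(0.000000, -0.910000) = 0.153600
  k2 = f(0.230000, -0.874672) = 0.267621
  y ← -0.910000 + (0.23/2)·(0.153600 + 0.267621) = -0.861560
y(0.23) ≈ -0.8616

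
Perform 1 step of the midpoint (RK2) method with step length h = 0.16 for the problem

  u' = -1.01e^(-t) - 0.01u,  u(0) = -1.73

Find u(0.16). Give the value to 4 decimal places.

Midpoint: k1 = f(t_n, u_n); k2 = f(t_n + h/2, u_n + (h/2)·k1); u_{n+1} = u_n + h·k2.
t=0.000000, u=-1.730000:
  k1 = f(0.000000, -1.730000) = -0.992700
  k2 = f(0.080000, -1.809416) = -0.914253
  u ← -1.730000 + 0.16·(-0.914253) = -1.876281
u(0.16) ≈ -1.8763

-1.8763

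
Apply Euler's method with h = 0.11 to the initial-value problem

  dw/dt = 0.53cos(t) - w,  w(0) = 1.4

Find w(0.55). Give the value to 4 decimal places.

Euler: w_{n+1} = w_n + h·f(t_n, w_n).
t=0.000000, w=1.400000: f=-0.870000 → w ← 1.400000 + 0.11·(-0.870000) = 1.304300
t=0.110000, w=1.304300: f=-0.777503 → w ← 1.304300 + 0.11·(-0.777503) = 1.218775
t=0.220000, w=1.218775: f=-0.701549 → w ← 1.218775 + 0.11·(-0.701549) = 1.141604
t=0.330000, w=1.141604: f=-0.640202 → w ← 1.141604 + 0.11·(-0.640202) = 1.071182
t=0.440000, w=1.071182: f=-0.591664 → w ← 1.071182 + 0.11·(-0.591664) = 1.006099
w(0.55) ≈ 1.0061

1.0061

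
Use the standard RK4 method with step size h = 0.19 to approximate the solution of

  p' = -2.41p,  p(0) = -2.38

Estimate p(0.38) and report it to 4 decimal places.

RK4: k1 = f(t_n, p_n); k2 = f(t_n + h/2, p_n + (h/2)·k1); k3 = f(t_n + h/2, p_n + (h/2)·k2); k4 = f(t_n + h, p_n + h·k3); p_{n+1} = p_n + (h/6)·(k1 + 2k2 + 2k3 + k4).
t=0.000000, p=-2.380000:
  k1 = f(0.000000, -2.380000) = 5.735800
  k2 = f(0.095000, -1.835099) = 4.422589
  k3 = f(0.095000, -1.959854) = 4.723248
  k4 = f(0.190000, -1.482583) = 3.573025
  p ← -2.380000 + (0.19/6)·(k1 + 2k2 + 2k3 + k4) = -1.505984
t=0.190000, p=-1.505984:
  k1 = f(0.190000, -1.505984) = 3.629422
  k2 = f(0.285000, -1.161189) = 2.798466
  k3 = f(0.285000, -1.240130) = 2.988713
  k4 = f(0.380000, -0.938129) = 2.260890
  p ← -1.505984 + (0.19/6)·(k1 + 2k2 + 2k3 + k4) = -0.952936
p(0.38) ≈ -0.9529

-0.9529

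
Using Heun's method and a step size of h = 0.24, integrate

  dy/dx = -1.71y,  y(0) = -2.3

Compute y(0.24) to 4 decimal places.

Heun: k1 = f(x_n, y_n); k2 = f(x_n + h, y_n + h·k1); y_{n+1} = y_n + (h/2)·(k1 + k2).
x=0.000000, y=-2.300000:
  k1 = f(0.000000, -2.300000) = 3.933000
  k2 = f(0.240000, -1.356080) = 2.318897
  y ← -2.300000 + (0.24/2)·(3.933000 + 2.318897) = -1.549772
y(0.24) ≈ -1.5498

-1.5498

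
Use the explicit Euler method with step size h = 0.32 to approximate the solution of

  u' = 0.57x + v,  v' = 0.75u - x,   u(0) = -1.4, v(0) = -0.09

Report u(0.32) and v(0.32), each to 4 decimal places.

-1.4288, -0.4260

Euler on (u,v): u_{n+1} = u_n + h·u', v_{n+1} = v_n + h·v'.
0.000000: (-1.400000, -0.090000); f=(-0.090000, -1.050000) → (-1.428800, -0.426000)
(u(0.32), v(0.32)) ≈ (-1.4288, -0.4260)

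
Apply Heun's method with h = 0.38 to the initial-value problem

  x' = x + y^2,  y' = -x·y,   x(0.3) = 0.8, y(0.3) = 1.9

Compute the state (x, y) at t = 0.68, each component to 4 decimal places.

2.4406, 0.9891

Heun on (x,y): k1 = f(t_n, state_n); k2 = f(t_n + h, state_n + h·k1); state_{n+1} = state_n + (h/2)·(k1 + k2).
0.300000: (0.800000, 1.900000)
  k1 = (4.410000, -1.520000)
  predictor → (2.475800, 1.322400)
  k2 = (4.224542, -3.273998)
  → (2.440563, 0.989140)
(x(0.68), y(0.68)) ≈ (2.4406, 0.9891)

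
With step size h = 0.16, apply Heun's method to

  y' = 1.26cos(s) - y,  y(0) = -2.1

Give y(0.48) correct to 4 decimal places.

-0.8458

Heun: k1 = f(s_n, y_n); k2 = f(s_n + h, y_n + h·k1); y_{n+1} = y_n + (h/2)·(k1 + k2).
s=0.000000, y=-2.100000:
  k1 = f(0.000000, -2.100000) = 3.360000
  k2 = f(0.160000, -1.562400) = 2.806306
  y ← -2.100000 + (0.16/2)·(3.360000 + 2.806306) = -1.606695
s=0.160000, y=-1.606695:
  k1 = f(0.160000, -1.606695) = 2.850602
  k2 = f(0.320000, -1.150599) = 2.346636
  y ← -1.606695 + (0.16/2)·(2.850602 + 2.346636) = -1.190916
s=0.320000, y=-1.190916:
  k1 = f(0.320000, -1.190916) = 2.386953
  k2 = f(0.480000, -0.809004) = 1.926618
  y ← -1.190916 + (0.16/2)·(2.386953 + 1.926618) = -0.845831
y(0.48) ≈ -0.8458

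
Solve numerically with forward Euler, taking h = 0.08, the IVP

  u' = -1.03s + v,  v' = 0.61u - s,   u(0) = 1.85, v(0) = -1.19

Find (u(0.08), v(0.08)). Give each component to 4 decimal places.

Euler on (u,v): u_{n+1} = u_n + h·u', v_{n+1} = v_n + h·v'.
0.000000: (1.850000, -1.190000); f=(-1.190000, 1.128500) → (1.754800, -1.099720)
(u(0.08), v(0.08)) ≈ (1.7548, -1.0997)

1.7548, -1.0997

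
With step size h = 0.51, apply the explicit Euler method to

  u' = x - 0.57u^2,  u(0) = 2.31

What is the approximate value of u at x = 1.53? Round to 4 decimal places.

1.1609

Euler: u_{n+1} = u_n + h·f(x_n, u_n).
x=0.000000, u=2.310000: f=-3.041577 → u ← 2.310000 + 0.51·(-3.041577) = 0.758796
x=0.510000, u=0.758796: f=0.181811 → u ← 0.758796 + 0.51·0.181811 = 0.851519
x=1.020000, u=0.851519: f=0.606702 → u ← 0.851519 + 0.51·0.606702 = 1.160937
u(1.53) ≈ 1.1609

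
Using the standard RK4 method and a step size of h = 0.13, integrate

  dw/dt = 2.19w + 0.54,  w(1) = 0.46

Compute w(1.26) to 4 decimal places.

1.0021

RK4: k1 = f(t_n, w_n); k2 = f(t_n + h/2, w_n + (h/2)·k1); k3 = f(t_n + h/2, w_n + (h/2)·k2); k4 = f(t_n + h, w_n + h·k3); w_{n+1} = w_n + (h/6)·(k1 + 2k2 + 2k3 + k4).
t=1.000000, w=0.460000:
  k1 = f(1.000000, 0.460000) = 1.547400
  k2 = f(1.065000, 0.560581) = 1.767672
  k3 = f(1.065000, 0.574899) = 1.799028
  k4 = f(1.130000, 0.693874) = 2.059583
  w ← 0.460000 + (0.13/6)·(k1 + 2k2 + 2k3 + k4) = 0.692708
t=1.130000, w=0.692708:
  k1 = f(1.130000, 0.692708) = 2.057031
  k2 = f(1.195000, 0.826415) = 2.349850
  k3 = f(1.195000, 0.845449) = 2.391532
  k4 = f(1.260000, 1.003608) = 2.737900
  w ← 0.692708 + (0.13/6)·(k1 + 2k2 + 2k3 + k4) = 1.002058
w(1.26) ≈ 1.0021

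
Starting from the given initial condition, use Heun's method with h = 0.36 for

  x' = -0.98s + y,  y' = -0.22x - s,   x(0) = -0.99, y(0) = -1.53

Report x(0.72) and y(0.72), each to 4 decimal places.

-2.3194, -1.5367

Heun on (x,y): k1 = f(s_n, state_n); k2 = f(s_n + h, state_n + h·k1); state_{n+1} = state_n + (h/2)·(k1 + k2).
0.000000: (-0.990000, -1.530000)
  k1 = (-1.530000, 0.217800)
  predictor → (-1.540800, -1.451592)
  k2 = (-1.804392, -0.021024)
  → (-1.590191, -1.494580)
0.360000: (-1.590191, -1.494580)
  k1 = (-1.847380, -0.010158)
  predictor → (-2.255247, -1.498237)
  k2 = (-2.203837, -0.223846)
  → (-2.319410, -1.536701)
(x(0.72), y(0.72)) ≈ (-2.3194, -1.5367)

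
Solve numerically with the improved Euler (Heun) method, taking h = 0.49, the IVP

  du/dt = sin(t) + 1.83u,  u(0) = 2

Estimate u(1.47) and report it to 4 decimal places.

Heun: k1 = f(t_n, u_n); k2 = f(t_n + h, u_n + h·k1); u_{n+1} = u_n + (h/2)·(k1 + k2).
t=0.000000, u=2.000000:
  k1 = f(0.000000, 2.000000) = 3.660000
  k2 = f(0.490000, 3.793400) = 7.412548
  u ← 2.000000 + (0.49/2)·(3.660000 + 7.412548) = 4.712774
t=0.490000, u=4.712774:
  k1 = f(0.490000, 4.712774) = 9.095003
  k2 = f(0.980000, 9.169326) = 17.610363
  u ← 4.712774 + (0.49/2)·(9.095003 + 17.610363) = 11.255589
t=0.980000, u=11.255589:
  k1 = f(0.980000, 11.255589) = 21.428225
  k2 = f(1.470000, 21.755419) = 40.807341
  u ← 11.255589 + (0.49/2)·(21.428225 + 40.807341) = 26.503303
u(1.47) ≈ 26.5033

26.5033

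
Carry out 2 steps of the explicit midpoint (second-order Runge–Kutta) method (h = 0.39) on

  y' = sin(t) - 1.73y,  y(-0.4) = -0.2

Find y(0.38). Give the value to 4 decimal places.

Midpoint: k1 = f(t_n, y_n); k2 = f(t_n + h/2, y_n + (h/2)·k1); y_{n+1} = y_n + h·k2.
t=-0.400000, y=-0.200000:
  k1 = f(-0.400000, -0.200000) = -0.043418
  k2 = f(-0.205000, -0.208467) = 0.157080
  y ← -0.200000 + 0.39·0.157080 = -0.138739
t=-0.010000, y=-0.138739:
  k1 = f(-0.010000, -0.138739) = 0.230018
  k2 = f(0.185000, -0.093885) = 0.346368
  y ← -0.138739 + 0.39·0.346368 = -0.003655
y(0.38) ≈ -0.0037

-0.0037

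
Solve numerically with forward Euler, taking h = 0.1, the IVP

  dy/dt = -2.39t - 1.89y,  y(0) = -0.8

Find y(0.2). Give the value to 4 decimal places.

-0.5501

Euler: y_{n+1} = y_n + h·f(t_n, y_n).
t=0.000000, y=-0.800000: f=1.512000 → y ← -0.800000 + 0.1·1.512000 = -0.648800
t=0.100000, y=-0.648800: f=0.987232 → y ← -0.648800 + 0.1·0.987232 = -0.550077
y(0.2) ≈ -0.5501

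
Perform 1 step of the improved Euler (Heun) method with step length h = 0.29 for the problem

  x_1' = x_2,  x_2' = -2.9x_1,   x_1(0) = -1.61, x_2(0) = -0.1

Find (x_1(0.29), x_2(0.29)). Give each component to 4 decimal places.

Heun on (x_1,x_2): k1 = f(s_n, state_n); k2 = f(s_n + h, state_n + h·k1); state_{n+1} = state_n + (h/2)·(k1 + k2).
0.000000: (-1.610000, -0.100000)
  k1 = (-0.100000, 4.669000)
  predictor → (-1.639000, 1.254010)
  k2 = (1.254010, 4.753100)
  → (-1.442669, 1.266204)
(x_1(0.29), x_2(0.29)) ≈ (-1.4427, 1.2662)

-1.4427, 1.2662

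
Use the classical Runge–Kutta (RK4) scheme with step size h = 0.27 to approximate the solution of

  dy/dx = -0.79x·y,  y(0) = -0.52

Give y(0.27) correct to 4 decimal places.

-0.5052

RK4: k1 = f(x_n, y_n); k2 = f(x_n + h/2, y_n + (h/2)·k1); k3 = f(x_n + h/2, y_n + (h/2)·k2); k4 = f(x_n + h, y_n + h·k3); y_{n+1} = y_n + (h/6)·(k1 + 2k2 + 2k3 + k4).
x=0.000000, y=-0.520000:
  k1 = f(0.000000, -0.520000) = 0.000000
  k2 = f(0.135000, -0.520000) = 0.055458
  k3 = f(0.135000, -0.512513) = 0.054660
  k4 = f(0.270000, -0.505242) = 0.107768
  y ← -0.520000 + (0.27/6)·(k1 + 2k2 + 2k3 + k4) = -0.505240
y(0.27) ≈ -0.5052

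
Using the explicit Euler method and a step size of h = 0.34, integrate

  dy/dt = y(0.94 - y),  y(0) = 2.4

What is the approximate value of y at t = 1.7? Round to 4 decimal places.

Euler: y_{n+1} = y_n + h·f(t_n, y_n).
t=0.000000, y=2.400000: f=-3.504000 → y ← 2.400000 + 0.34·(-3.504000) = 1.208640
t=0.340000, y=1.208640: f=-0.324689 → y ← 1.208640 + 0.34·(-0.324689) = 1.098246
t=0.680000, y=1.098246: f=-0.173793 → y ← 1.098246 + 0.34·(-0.173793) = 1.039156
t=1.020000, y=1.039156: f=-0.103039 → y ← 1.039156 + 0.34·(-0.103039) = 1.004123
t=1.360000, y=1.004123: f=-0.064387 → y ← 1.004123 + 0.34·(-0.064387) = 0.982231
y(1.7) ≈ 0.9822

0.9822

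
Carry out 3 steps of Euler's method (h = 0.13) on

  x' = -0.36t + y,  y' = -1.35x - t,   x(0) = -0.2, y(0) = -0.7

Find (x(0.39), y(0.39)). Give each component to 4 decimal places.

Euler on (x,y): x_{n+1} = x_n + h·x', y_{n+1} = y_n + h·y'.
0.000000: (-0.200000, -0.700000); f=(-0.700000, 0.270000) → (-0.291000, -0.664900)
0.130000: (-0.291000, -0.664900); f=(-0.711700, 0.262850) → (-0.383521, -0.630729)
0.260000: (-0.383521, -0.630729); f=(-0.724329, 0.257753) → (-0.477684, -0.597222)
(x(0.39), y(0.39)) ≈ (-0.4777, -0.5972)

-0.4777, -0.5972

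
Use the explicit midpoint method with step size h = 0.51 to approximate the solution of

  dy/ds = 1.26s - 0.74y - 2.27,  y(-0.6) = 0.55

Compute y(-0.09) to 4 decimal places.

-0.7066

Midpoint: k1 = f(s_n, y_n); k2 = f(s_n + h/2, y_n + (h/2)·k1); y_{n+1} = y_n + h·k2.
s=-0.600000, y=0.550000:
  k1 = f(-0.600000, 0.550000) = -3.433000
  k2 = f(-0.345000, -0.325415) = -2.463893
  y ← 0.550000 + 0.51·(-2.463893) = -0.706585
y(-0.09) ≈ -0.7066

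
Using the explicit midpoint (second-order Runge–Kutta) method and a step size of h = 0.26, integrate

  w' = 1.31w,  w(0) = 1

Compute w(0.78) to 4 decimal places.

2.7358

Midpoint: k1 = f(x_n, w_n); k2 = f(x_n + h/2, w_n + (h/2)·k1); w_{n+1} = w_n + h·k2.
x=0.000000, w=1.000000:
  k1 = f(0.000000, 1.000000) = 1.310000
  k2 = f(0.130000, 1.170300) = 1.533093
  w ← 1.000000 + 0.26·1.533093 = 1.398604
x=0.260000, w=1.398604:
  k1 = f(0.260000, 1.398604) = 1.832171
  k2 = f(0.390000, 1.636786) = 2.144190
  w ← 1.398604 + 0.26·2.144190 = 1.956094
x=0.520000, w=1.956094:
  k1 = f(0.520000, 1.956094) = 2.562483
  k2 = f(0.650000, 2.289216) = 2.998873
  w ← 1.956094 + 0.26·2.998873 = 2.735801
w(0.78) ≈ 2.7358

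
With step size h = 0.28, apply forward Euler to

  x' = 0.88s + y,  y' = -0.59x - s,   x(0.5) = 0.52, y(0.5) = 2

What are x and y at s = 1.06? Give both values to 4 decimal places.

1.8921, 1.3569

Euler on (x,y): x_{n+1} = x_n + h·x', y_{n+1} = y_n + h·y'.
0.500000: (0.520000, 2.000000); f=(2.440000, -0.806800) → (1.203200, 1.774096)
0.780000: (1.203200, 1.774096); f=(2.460496, -1.489888) → (1.892139, 1.356927)
(x(1.06), y(1.06)) ≈ (1.8921, 1.3569)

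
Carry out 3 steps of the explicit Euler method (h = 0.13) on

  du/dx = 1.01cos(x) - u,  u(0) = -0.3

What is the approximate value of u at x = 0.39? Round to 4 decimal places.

0.1420

Euler: u_{n+1} = u_n + h·f(x_n, u_n).
x=0.000000, u=-0.300000: f=1.310000 → u ← -0.300000 + 0.13·1.310000 = -0.129700
x=0.130000, u=-0.129700: f=1.131178 → u ← -0.129700 + 0.13·1.131178 = 0.017353
x=0.260000, u=0.017353: f=0.958701 → u ← 0.017353 + 0.13·0.958701 = 0.141984
u(0.39) ≈ 0.1420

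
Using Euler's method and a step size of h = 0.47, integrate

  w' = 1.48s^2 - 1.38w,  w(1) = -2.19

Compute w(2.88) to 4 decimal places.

Euler: w_{n+1} = w_n + h·f(s_n, w_n).
s=1.000000, w=-2.190000: f=4.502200 → w ← -2.190000 + 0.47·4.502200 = -0.073966
s=1.470000, w=-0.073966: f=3.300205 → w ← -0.073966 + 0.47·3.300205 = 1.477130
s=1.940000, w=1.477130: f=3.531688 → w ← 1.477130 + 0.47·3.531688 = 3.137024
s=2.410000, w=3.137024: f=4.266895 → w ← 3.137024 + 0.47·4.266895 = 5.142465
w(2.88) ≈ 5.1425

5.1425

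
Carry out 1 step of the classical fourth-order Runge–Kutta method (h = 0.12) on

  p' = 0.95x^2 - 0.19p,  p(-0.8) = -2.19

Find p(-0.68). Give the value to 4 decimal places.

-2.0788

RK4: k1 = f(x_n, p_n); k2 = f(x_n + h/2, p_n + (h/2)·k1); k3 = f(x_n + h/2, p_n + (h/2)·k2); k4 = f(x_n + h, p_n + h·k3); p_{n+1} = p_n + (h/6)·(k1 + 2k2 + 2k3 + k4).
x=-0.800000, p=-2.190000:
  k1 = f(-0.800000, -2.190000) = 1.024100
  k2 = f(-0.740000, -2.128554) = 0.924645
  k3 = f(-0.740000, -2.134521) = 0.925779
  k4 = f(-0.680000, -2.078907) = 0.834272
  p ← -2.190000 + (0.12/6)·(k1 + 2k2 + 2k3 + k4) = -2.078816
p(-0.68) ≈ -2.0788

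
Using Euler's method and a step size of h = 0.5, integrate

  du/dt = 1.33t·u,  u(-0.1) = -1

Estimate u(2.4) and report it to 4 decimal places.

Euler: u_{n+1} = u_n + h·f(t_n, u_n).
t=-0.100000, u=-1.000000: f=0.133000 → u ← -1.000000 + 0.5·0.133000 = -0.933500
t=0.400000, u=-0.933500: f=-0.496622 → u ← -0.933500 + 0.5·(-0.496622) = -1.181811
t=0.900000, u=-1.181811: f=-1.414628 → u ← -1.181811 + 0.5·(-1.414628) = -1.889125
t=1.400000, u=-1.889125: f=-3.517551 → u ← -1.889125 + 0.5·(-3.517551) = -3.647900
t=1.900000, u=-3.647900: f=-9.218244 → u ← -3.647900 + 0.5·(-9.218244) = -8.257022
u(2.4) ≈ -8.2570

-8.2570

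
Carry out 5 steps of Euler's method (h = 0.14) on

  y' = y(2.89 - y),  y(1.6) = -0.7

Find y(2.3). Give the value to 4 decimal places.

Euler: y_{n+1} = y_n + h·f(x_n, y_n).
x=1.600000, y=-0.700000: f=-2.513000 → y ← -0.700000 + 0.14·(-2.513000) = -1.051820
x=1.740000, y=-1.051820: f=-4.146085 → y ← -1.051820 + 0.14·(-4.146085) = -1.632272
x=1.880000, y=-1.632272: f=-7.381577 → y ← -1.632272 + 0.14·(-7.381577) = -2.665693
x=2.020000, y=-2.665693: f=-14.809770 → y ← -2.665693 + 0.14·(-14.809770) = -4.739061
x=2.160000, y=-4.739061: f=-36.154580 → y ← -4.739061 + 0.14·(-36.154580) = -9.800702
y(2.3) ≈ -9.8007

-9.8007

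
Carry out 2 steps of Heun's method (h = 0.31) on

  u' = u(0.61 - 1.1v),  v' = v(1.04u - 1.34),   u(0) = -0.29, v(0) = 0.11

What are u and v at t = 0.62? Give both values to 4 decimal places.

-0.4041, 0.0413

Heun on (u,v): k1 = f(t_n, state_n); k2 = f(t_n + h, state_n + h·k1); state_{n+1} = state_n + (h/2)·(k1 + k2).
0.000000: (-0.290000, 0.110000)
  k1 = (-0.141810, -0.180576)
  predictor → (-0.333961, 0.054021)
  k2 = (-0.183871, -0.091151)
  → (-0.340481, 0.067882)
0.310000: (-0.340481, 0.067882)
  k1 = (-0.182269, -0.114999)
  predictor → (-0.396984, 0.032232)
  k2 = (-0.228085, -0.056499)
  → (-0.404085, 0.041300)
(u(0.62), v(0.62)) ≈ (-0.4041, 0.0413)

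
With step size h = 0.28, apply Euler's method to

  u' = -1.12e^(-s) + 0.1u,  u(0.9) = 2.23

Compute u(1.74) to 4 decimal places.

Euler: u_{n+1} = u_n + h·f(s_n, u_n).
s=0.900000, u=2.230000: f=-0.232358 → u ← 2.230000 + 0.28·(-0.232358) = 2.164940
s=1.180000, u=2.164940: f=-0.127658 → u ← 2.164940 + 0.28·(-0.127658) = 2.129195
s=1.460000, u=2.129195: f=-0.047185 → u ← 2.129195 + 0.28·(-0.047185) = 2.115984
u(1.74) ≈ 2.1160

2.1160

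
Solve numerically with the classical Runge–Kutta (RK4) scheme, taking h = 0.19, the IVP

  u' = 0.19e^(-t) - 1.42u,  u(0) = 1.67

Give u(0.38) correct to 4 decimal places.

RK4: k1 = f(t_n, u_n); k2 = f(t_n + h/2, u_n + (h/2)·k1); k3 = f(t_n + h/2, u_n + (h/2)·k2); k4 = f(t_n + h, u_n + h·k3); u_{n+1} = u_n + (h/6)·(k1 + 2k2 + 2k3 + k4).
t=0.000000, u=1.670000:
  k1 = f(0.000000, 1.670000) = -2.181400
  k2 = f(0.095000, 1.462767) = -1.904348
  k3 = f(0.095000, 1.489087) = -1.941723
  k4 = f(0.190000, 1.301073) = -1.690401
  u ← 1.670000 + (0.19/6)·(k1 + 2k2 + 2k3 + k4) = 1.303808
t=0.190000, u=1.303808:
  k1 = f(0.190000, 1.303808) = -1.694286
  k2 = f(0.285000, 1.142851) = -1.479966
  k3 = f(0.285000, 1.163212) = -1.508878
  k4 = f(0.380000, 1.017122) = -1.314379
  u ← 1.303808 + (0.19/6)·(k1 + 2k2 + 2k3 + k4) = 1.019241
u(0.38) ≈ 1.0192

1.0192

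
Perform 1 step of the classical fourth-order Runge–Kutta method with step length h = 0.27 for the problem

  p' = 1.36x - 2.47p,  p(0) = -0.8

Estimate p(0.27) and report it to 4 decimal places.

RK4: k1 = f(x_n, p_n); k2 = f(x_n + h/2, p_n + (h/2)·k1); k3 = f(x_n + h/2, p_n + (h/2)·k2); k4 = f(x_n + h, p_n + h·k3); p_{n+1} = p_n + (h/6)·(k1 + 2k2 + 2k3 + k4).
x=0.000000, p=-0.800000:
  k1 = f(0.000000, -0.800000) = 1.976000
  k2 = f(0.135000, -0.533240) = 1.500703
  k3 = f(0.135000, -0.597405) = 1.659191
  k4 = f(0.270000, -0.352019) = 1.236686
  p ← -0.800000 + (0.27/6)·(k1 + 2k2 + 2k3 + k4) = -0.371039
p(0.27) ≈ -0.3710

-0.3710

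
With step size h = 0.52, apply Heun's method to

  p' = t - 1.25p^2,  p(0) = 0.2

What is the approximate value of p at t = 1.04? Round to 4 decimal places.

0.5986

Heun: k1 = f(t_n, p_n); k2 = f(t_n + h, p_n + h·k1); p_{n+1} = p_n + (h/2)·(k1 + k2).
t=0.000000, p=0.200000:
  k1 = f(0.000000, 0.200000) = -0.050000
  k2 = f(0.520000, 0.174000) = 0.482155
  p ← 0.200000 + (0.52/2)·(-0.050000 + 0.482155) = 0.312360
t=0.520000, p=0.312360:
  k1 = f(0.520000, 0.312360) = 0.398039
  k2 = f(1.040000, 0.519340) = 0.702857
  p ← 0.312360 + (0.52/2)·(0.398039 + 0.702857) = 0.598593
p(1.04) ≈ 0.5986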